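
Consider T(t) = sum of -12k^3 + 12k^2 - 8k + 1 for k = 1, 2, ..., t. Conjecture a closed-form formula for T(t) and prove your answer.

T(t) = -t(3t^3 + 2t^2 + t + 1)

We claim T(t) = -t(3t^3 + 2t^2 + t + 1) for all t ≥ 1.
Base case (t = 1): T(1) = -7, and the closed form gives -7. They agree.
Suppose the result is true for t = k, so T(k) = k(-3k^3 - 2k^2 - k - 1).
Then T(k+1) = T(k) + (-12k^3 - 24k^2 - 20k - 7) = (k(-3k^3 - 2k^2 - k - 1)) + (-12k^3 - 24k^2 - 20k - 7).
Simplifying, T(k+1) = -(k + 1)(3k^3 + 11k^2 + 14k + 7) = -(k+1)(3(k+1)^3 + 2(k+1)^2 + (k+1) + 1),
which is the closed form with t = k+1.
Hence, by induction on t, the claim holds for every t ≥ 1.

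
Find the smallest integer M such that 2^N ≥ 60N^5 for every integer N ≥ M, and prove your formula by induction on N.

M = 31

At N = 30: 1073741824 < 1458000000, so the inequality fails and M ≥ 31. We prove 2^N ≥ 60N^5 for all N ≥ 31.
Base case (N = 31): 2^N = 2147483648 and 60N^5 = 1717749060, so 2147483648 ≥ 1717749060.
Inductive step: assume the claim holds for N = p, so 2^p ≥ 60p^5.
Then 2^(p + 1) = 2·(2^p) ≥ 2·(60p^5).
Also, for p ≥ 31 we have 2·(60p^5) ≥ 60(p+1)^5, since 2 ≥ (1 + 1/p)^5 for all p ≥ 31.
Combining, 2^(p + 1) ≥ 60(p+1)^5.
This completes the induction.
Hence the smallest such M is 31.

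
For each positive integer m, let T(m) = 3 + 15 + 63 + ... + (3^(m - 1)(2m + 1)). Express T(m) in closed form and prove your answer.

T(m) = 3^m·m

We claim T(m) = 3^m·m for all m ≥ 1.
Base case (m = 1): T(1) = 3, and the closed form gives 3. They agree.
Inductive step: suppose the statement holds for some j ≥ 1, so T(j) = 3^j·j.
Then T(j+1) = T(j) + (3^j(2j + 3)) = (3^j·j) + (3^j(2j + 3)).
Simplifying, T(j+1) = 3^(j + 1)(j + 1) = 3^(j+1)·(j+1),
which is the closed form with m = j+1.
Hence, by induction on m, the claim holds for every m ≥ 1.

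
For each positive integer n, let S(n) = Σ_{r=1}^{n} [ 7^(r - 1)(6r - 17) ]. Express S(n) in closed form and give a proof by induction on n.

S(n) = 7^n(n - 3) + 3

We claim S(n) = 7^n(n - 3) + 3 for all n ≥ 1.
When n = 1: S(1) = -11, and the closed form gives -11. They agree.
For the inductive step, assume it holds for an arbitrary r ≥ 1, so S(r) = 7^r(r - 3) + 3.
Then S(r+1) = S(r) + (7^r(6r - 11)) = (7^r(r - 3) + 3) + (7^r(6r - 11)).
Simplifying, S(r+1) = 7·7^r·r - 14·7^r + 3 = 7^(r+1)((r+1) - 3) + 3,
which is the closed form with n = r+1.
By induction, the statement is established for all n ≥ 1.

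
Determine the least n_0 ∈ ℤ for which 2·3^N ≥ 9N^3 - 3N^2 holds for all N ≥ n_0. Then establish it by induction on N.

n_0 = 7

At N = 6: 1458 < 1836, so the inequality fails and n_0 ≥ 7. We prove 2·3^N ≥ 9N^3 - 3N^2 for all N ≥ 7.
For the base case N = 7: 2·3^N = 4374 and 9N^3 - 3N^2 = 2940, so 4374 ≥ 2940.
Inductive step: assume the claim holds for N = j, so 2·3^j ≥ 9j^3 - 3j^2.
Then 2·3^(j + 1) = 3·(2·3^j) ≥ 3·(9j^3 - 3j^2).
Also, for j ≥ 7 we have 3·(9j^3 - 3j^2) ≥ 9(j+1)^3 - 3(j+1)^2, since 3·(9j^3 - 3j^2) − (9(j+1)^3 - 3(j+1)^2) = 18j^3 - 33j^2 - 21j - 6, which is nonnegative for all j ≥ 7.
Combining, 2·3^(j + 1) ≥ 9(j+1)^3 - 3(j+1)^2.
By induction, the statement is established for all N ≥ 7.
Hence the smallest such n_0 is 7.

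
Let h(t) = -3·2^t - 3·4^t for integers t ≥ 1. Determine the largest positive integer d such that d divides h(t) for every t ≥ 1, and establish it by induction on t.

Computing the first values: h(1) = -18 and h(2) = -60; gcd(-18, -60) = 6, so d ≤ 6.
We prove 6 | -3·2^t - 3·4^t for all t ≥ 1 by induction on t.
For the base case t = 1: h(1) = -18 = 6·(-3), so 6 | h(1).
Inductive step: assume the claim holds for t = p, i.e. 6 | h(p). Then
h(p+1) − 4·h(p) = (-3·2^(p+1) - 3·4^(p+1)) − 4·(-3·2^p - 3·4^p) = (-3)·2^p·(2 − 4) = (6)·2^p. Since 6 | h(p) by the inductive hypothesis, 6 | 4·h(p); and 6 | 6 since 6 = 6·1. Therefore 6 | h(p+1).
By induction, the statement is established for all t ≥ 1.
Therefore the largest such d is 6.

d = 6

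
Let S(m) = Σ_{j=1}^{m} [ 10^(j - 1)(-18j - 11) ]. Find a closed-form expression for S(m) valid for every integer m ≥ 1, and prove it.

S(m) = -10^m(2m + 1) + 1

We claim S(m) = -10^m(2m + 1) + 1 for all m ≥ 1.
For the base case m = 1: S(1) = -29, and the closed form gives -29. They agree.
Inductive step: assume the claim holds for m = j, so S(j) = -10^j(2j + 1) + 1.
Then S(j+1) = S(j) + (10^j(-18j - 29)) = (-10^j(2j + 1) + 1) + (10^j(-18j - 29)).
Simplifying, S(j+1) = -20·10^j·j - 30·10^j + 1 = -10^(j+1)(2(j+1) + 1) + 1,
which is the closed form with m = j+1.
By induction, the statement is established for all m ≥ 1.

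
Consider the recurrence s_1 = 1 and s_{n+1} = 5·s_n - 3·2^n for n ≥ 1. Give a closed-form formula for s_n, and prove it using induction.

s_n = 2^n - 5^(n - 1)

Computing the first terms: s_1 = 1, s_2 = -1, s_3 = -17. This suggests s_n = 2^n - 5^(n - 1).
For the base case n = 1: the formula gives 1 = 1 = s_1.
Suppose the result is true for n = p, so s_p = 2^p - 5^(p - 1).
Then s_{p+1} = 5·s_p - 3·2^p = 5·(2^p - 5^(p - 1)) - 3·2^p = 2^(p + 1) - 5^p = 2^(p+1) - 5^((p+1) - 1),
which is the claimed formula at n = p+1.
This completes the induction.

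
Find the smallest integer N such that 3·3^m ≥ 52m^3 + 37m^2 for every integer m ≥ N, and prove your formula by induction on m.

N = 9

At m = 8: 19683 < 28992, so the inequality fails and N ≥ 9. We prove 3·3^m ≥ 52m^3 + 37m^2 for all m ≥ 9.
Base case (m = 9): 3·3^m = 59049 and 52m^3 + 37m^2 = 40905, so 59049 ≥ 40905.
Inductive step: assume the claim holds for m = i, so 3·3^i ≥ 52i^3 + 37i^2.
Then 3·3^(i + 1) = 3·(3·3^i) ≥ 3·(52i^3 + 37i^2).
Also, for i ≥ 9 we have 3·(52i^3 + 37i^2) ≥ 52(i+1)^3 + 37(i+1)^2, since 3·(52i^3 + 37i^2) − (52(i+1)^3 + 37(i+1)^2) = 104i^3 - 82i^2 - 230i - 89, which is nonnegative for all i ≥ 9.
Combining, 3·3^(i + 1) ≥ 52(i+1)^3 + 37(i+1)^2.
Hence, by induction on m, the claim holds for every m ≥ 9.
Hence the smallest such N is 9.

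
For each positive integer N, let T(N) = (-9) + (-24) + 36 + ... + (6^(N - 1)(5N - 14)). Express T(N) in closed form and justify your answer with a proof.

T(N) = 6^N(N - 3) + 3

We claim T(N) = 6^N(N - 3) + 3 for all N ≥ 1.
When N = 1: T(1) = -9, and the closed form gives -9. They agree.
Inductive step: suppose the statement holds for some p ≥ 1, so T(p) = 6^p(p - 3) + 3.
Then T(p+1) = T(p) + (6^p(5p - 9)) = (6^p(p - 3) + 3) + (6^p(5p - 9)).
Simplifying, T(p+1) = 6·6^p·p - 12·6^p + 3 = 6^(p+1)((p+1) - 3) + 3,
which is the closed form with N = p+1.
Hence, by induction on N, the claim holds for every N ≥ 1.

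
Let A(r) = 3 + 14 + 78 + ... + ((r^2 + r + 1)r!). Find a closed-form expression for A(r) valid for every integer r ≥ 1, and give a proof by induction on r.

We claim A(r) = (r + 1)(r + 1)! - 1 for all r ≥ 1.
Base step (r = 1): A(1) = 3, and the closed form gives 3. They agree.
Suppose the result is true for r = j, so A(j) = (j + 1)(j + 1)! - 1.
Then A(j+1) = A(j) + ((j^2 + 3j + 3)(j + 1)!) = ((j + 1)(j + 1)! - 1) + ((j^2 + 3j + 3)(j + 1)!).
Simplifying, A(j+1) = ((j+1) + 1)((j+1) + 1)! - 1,
which is the closed form with r = j+1.
This completes the induction.

A(r) = (r + 1)(r + 1)! - 1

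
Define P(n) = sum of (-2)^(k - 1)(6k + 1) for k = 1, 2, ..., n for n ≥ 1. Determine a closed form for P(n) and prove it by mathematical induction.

P(n) = -(-2)^n(2n + 1) + 1

We claim P(n) = -(-2)^n(2n + 1) + 1 for all n ≥ 1.
Base case (n = 1): P(1) = 7, and the closed form gives 7. They agree.
Suppose the result is true for n = k, so P(k) = -(-2)^k(2k + 1) + 1.
Then P(k+1) = P(k) + ((-2)^k(6k + 7)) = (-(-2)^k(2k + 1) + 1) + ((-2)^k(6k + 7)).
Simplifying, P(k+1) = 4(-2)^k·k + 6(-2)^k + 1 = -(-2)^(k+1)(2(k+1) + 1) + 1,
which is the closed form with n = k+1.
This completes the induction.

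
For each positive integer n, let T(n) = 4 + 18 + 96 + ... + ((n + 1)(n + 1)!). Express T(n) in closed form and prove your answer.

T(n) = (n + 2)! - 2

We claim T(n) = (n + 2)! - 2 for all n ≥ 1.
Base step (n = 1): T(1) = 4, and the closed form gives 4. They agree.
Inductive step: assume the claim holds for n = p, so T(p) = (p + 2)! - 2.
Then T(p+1) = T(p) + ((p + 2)(p + 2)!) = ((p + 2)! - 2) + ((p + 2)(p + 2)!).
Simplifying, T(p+1) = ((p+1) + 2)! - 2,
which is the closed form with n = p+1.
By the principle of mathematical induction, the result holds for all n ≥ 1.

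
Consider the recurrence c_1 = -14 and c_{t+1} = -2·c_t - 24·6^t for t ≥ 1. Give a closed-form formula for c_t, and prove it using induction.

c_t = (-2)^(t + 1) - 3·6^t

Computing the first terms: c_1 = -14, c_2 = -116, c_3 = -632. This suggests c_t = (-2)^(t + 1) - 3·6^t.
When t = 1: the formula gives -14 = -14 = c_1.
Suppose the result is true for t = p, so c_p = (-2)^(p + 1) - 3·6^p.
Then c_{p+1} = -2·c_p - 24·6^p = -2·((-2)^(p + 1) - 3·6^p) - 24·6^p = (-2)^(p + 2) - 3·6^(p + 1) = (-2)^((p+1) + 1) - 3·6^(p+1),
which is the claimed formula at t = p+1.
By the principle of mathematical induction, the result holds for all t ≥ 1.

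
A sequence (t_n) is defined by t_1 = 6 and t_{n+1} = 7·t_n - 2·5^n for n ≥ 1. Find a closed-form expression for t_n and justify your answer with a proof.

Computing the first terms: t_1 = 6, t_2 = 32, t_3 = 174. This suggests t_n = 5^n + 7^(n - 1).
When n = 1: the formula gives 6 = 6 = t_1.
Inductive step: assume the claim holds for n = m, so t_m = 5^m + 7^(m - 1).
Then t_{m+1} = 7·t_m - 2·5^m = 7·(5^m + 7^(m - 1)) - 2·5^m = 5^(m + 1) + 7^m = 5^(m+1) + 7^((m+1) - 1),
which is the claimed formula at n = m+1.
By the principle of mathematical induction, the result holds for all n ≥ 1.

t_n = 5^n + 7^(n - 1)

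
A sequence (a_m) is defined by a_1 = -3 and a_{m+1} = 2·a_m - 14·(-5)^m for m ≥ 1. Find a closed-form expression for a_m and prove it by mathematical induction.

Computing the first terms: a_1 = -3, a_2 = 64, a_3 = -222. This suggests a_m = 2(-5)^m + 7·2^(m - 1).
For the base case m = 1: the formula gives -3 = -3 = a_1.
Inductive step: assume the claim holds for m = k, so a_k = 2(-5)^k + 7·2^(k - 1).
Then a_{k+1} = 2·a_k - 14·(-5)^k = 2·(2(-5)^k + 7·2^(k - 1)) - 14·(-5)^k = 2(-5)^(k + 1) + 7·2^k = 2(-5)^(k+1) + 7·2^((k+1) - 1),
which is the claimed formula at m = k+1.
This completes the induction.

a_m = 2(-5)^m + 7·2^(m - 1)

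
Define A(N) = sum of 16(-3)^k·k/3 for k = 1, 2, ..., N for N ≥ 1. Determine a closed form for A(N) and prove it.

A(N) = (-3)^N(4N + 1) - 1

We claim A(N) = (-3)^N(4N + 1) - 1 for all N ≥ 1.
Base case (N = 1): A(1) = -16, and the closed form gives -16. They agree.
For the inductive step, assume it holds for an arbitrary k ≥ 1, so A(k) = (-3)^k(4k + 1) - 1.
Then A(k+1) = A(k) + (16(-3)^k(-k - 1)) = ((-3)^k(4k + 1) - 1) + (16(-3)^k(-k - 1)).
Simplifying, A(k+1) = -12(-3)^k·k - 15(-3)^k - 1 = (-3)^(k+1)(4(k+1) + 1) - 1,
which is the closed form with N = k+1.
Hence, by induction on N, the claim holds for every N ≥ 1.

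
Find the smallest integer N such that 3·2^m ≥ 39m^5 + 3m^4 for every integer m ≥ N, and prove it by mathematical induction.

N = 28

At m = 27: 402653184 < 561201696, so the inequality fails and N ≥ 28. We prove 3·2^m ≥ 39m^5 + 3m^4 for all m ≥ 28.
Base case (m = 28): 3·2^m = 805306368 and 39m^5 + 3m^4 = 673048320, so 805306368 ≥ 673048320.
Suppose the result is true for m = p, so 3·2^p ≥ 39p^5 + 3p^4.
Then 3·2^(p + 1) = 2·(3·2^p) ≥ 2·(39p^5 + 3p^4).
Also, for p ≥ 28 we have 2·(39p^5 + 3p^4) ≥ 39(p+1)^5 + 3(p+1)^4, since 2·(39p^5 + 3p^4) − (39(p+1)^5 + 3(p+1)^4) = 39p^5 - 192p^4 - 402p^3 - 408p^2 - 207p - 42, which is nonnegative for all p ≥ 28.
Combining, 3·2^(p + 1) ≥ 39(p+1)^5 + 3(p+1)^4.
By induction, the statement is established for all m ≥ 28.
Hence the smallest such N is 28.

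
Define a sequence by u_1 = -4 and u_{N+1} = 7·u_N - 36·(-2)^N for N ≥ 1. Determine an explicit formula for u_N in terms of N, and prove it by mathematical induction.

u_N = (-2)^(N + 2) + 4·7^(N - 1)

Computing the first terms: u_1 = -4, u_2 = 44, u_3 = 164. This suggests u_N = (-2)^(N + 2) + 4·7^(N - 1).
For the base case N = 1: the formula gives -4 = -4 = u_1.
Inductive step: suppose the statement holds for some m ≥ 1, so u_m = (-2)^(m + 2) + 4·7^(m - 1).
Then u_{m+1} = 7·u_m - 36·(-2)^m = 7·((-2)^(m + 2) + 4·7^(m - 1)) - 36·(-2)^m = (-2)^(m + 3) + 4·7^m = (-2)^((m+1) + 2) + 4·7^((m+1) - 1),
which is the claimed formula at N = m+1.
This completes the induction.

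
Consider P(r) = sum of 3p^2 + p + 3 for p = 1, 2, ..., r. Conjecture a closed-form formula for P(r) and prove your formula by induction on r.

We claim P(r) = r(r^2 + 2r + 4) for all r ≥ 1.
When r = 1: P(1) = 7, and the closed form gives 7. They agree.
Inductive step: suppose the statement holds for some p ≥ 1, so P(p) = p(p^2 + 2p + 4).
Then P(p+1) = P(p) + (p + 3(p + 1)^2 + 4) = (p(p^2 + 2p + 4)) + (p + 3(p + 1)^2 + 4).
Simplifying, P(p+1) = (p + 1)(p^2 + 4p + 7) = (p+1)((p+1)^2 + 2(p+1) + 4),
which is the closed form with r = p+1.
By induction, the statement is established for all r ≥ 1.

P(r) = r(r^2 + 2r + 4)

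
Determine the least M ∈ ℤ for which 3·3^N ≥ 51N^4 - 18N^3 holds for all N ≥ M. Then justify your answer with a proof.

M = 12

At N = 11: 531441 < 722733, so the inequality fails and M ≥ 12. We prove 3·3^N ≥ 51N^4 - 18N^3 for all N ≥ 12.
When N = 12: 3·3^N = 1594323 and 51N^4 - 18N^3 = 1026432, so 1594323 ≥ 1026432.
Suppose the result is true for N = j, so 3·3^j ≥ 51j^4 - 18j^3.
Then 3·3^(j + 1) = 3·(3·3^j) ≥ 3·(51j^4 - 18j^3).
Also, for j ≥ 12 we have 3·(51j^4 - 18j^3) ≥ 51(j+1)^4 - 18(j+1)^3, since 3·(51j^4 - 18j^3) − (51(j+1)^4 - 18(j+1)^3) = 102j^4 - 240j^3 - 252j^2 - 150j - 33, which is nonnegative for all j ≥ 12.
Combining, 3·3^(j + 1) ≥ 51(j+1)^4 - 18(j+1)^3.
This completes the induction.
Hence the smallest such M is 12.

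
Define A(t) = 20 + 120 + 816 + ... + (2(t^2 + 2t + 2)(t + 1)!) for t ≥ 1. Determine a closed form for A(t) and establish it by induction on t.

We claim A(t) = (2t + 2)(t + 2)! - 4 for all t ≥ 1.
Base step (t = 1): A(1) = 20, and the closed form gives 20. They agree.
Suppose the result is true for t = k, so A(k) = (2k + 2)(k + 2)! - 4.
Then A(k+1) = A(k) + (2(k^2 + 4k + 5)(k + 2)!) = ((2k + 2)(k + 2)! - 4) + (2(k^2 + 4k + 5)(k + 2)!).
Simplifying, A(k+1) = (2(k+1) + 2)((k+1) + 2)! - 4,
which is the closed form with t = k+1.
By induction, the statement is established for all t ≥ 1.

A(t) = (2t + 2)(t + 2)! - 4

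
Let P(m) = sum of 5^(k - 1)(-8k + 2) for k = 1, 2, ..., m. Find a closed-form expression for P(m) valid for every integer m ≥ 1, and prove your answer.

We claim P(m) = 5^m(-2m + 1) - 1 for all m ≥ 1.
For the base case m = 1: P(1) = -6, and the closed form gives -6. They agree.
For the inductive step, assume it holds for an arbitrary k ≥ 1, so P(k) = 5^k(-2k + 1) - 1.
Then P(k+1) = P(k) + (5^k(-8k - 6)) = (5^k(-2k + 1) - 1) + (5^k(-8k - 6)).
Simplifying, P(k+1) = -10·5^k·k - 5·5^k - 1 = 5^(k+1)(-2(k+1) + 1) - 1,
which is the closed form with m = k+1.
This completes the induction.

P(m) = 5^m(-2m + 1) - 1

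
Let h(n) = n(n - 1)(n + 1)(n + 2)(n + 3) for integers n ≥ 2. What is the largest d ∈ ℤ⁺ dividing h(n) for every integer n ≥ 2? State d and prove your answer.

d = 120

Computing the first values: h(2) = 120 and h(3) = 720; gcd(120, 720) = 120, so d ≤ 120.
We prove 120 | n(n - 1)(n + 1)(n + 2)(n + 3) for all n ≥ 2 by induction on n.
Base step (n = 2): h(2) = 120 = 120·(1), so 120 | h(2).
Suppose the result is true for n = i, i.e. 120 | h(i). Then
h(i+1) − h(i) = i·(i+1)·(i+2)·(i+3)·(i+4) − (i-1)·i·(i+1)·(i+2)·(i+3) = i·(i+1)·(i+2)·(i+3)·[(i+4) − (i-1)] = 5·i·(i+1)·(i+2)·(i+3). The product of 4 consecutive integers is divisible by (4)! = 24, so h(i+1) − h(i) is divisible by 5·24 = 120. By the inductive hypothesis 120 | h(i), hence 120 | h(i+1).
Hence, by induction on n, the claim holds for every n ≥ 2.
Therefore the largest such d is 120.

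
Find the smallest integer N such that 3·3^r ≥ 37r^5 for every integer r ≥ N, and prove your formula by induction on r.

N = 15

At r = 14: 14348907 < 19899488, so the inequality fails and N ≥ 15. We prove 3·3^r ≥ 37r^5 for all r ≥ 15.
Base case (r = 15): 3·3^r = 43046721 and 37r^5 = 28096875, so 43046721 ≥ 28096875.
Suppose the result is true for r = j, so 3·3^j ≥ 37j^5.
Then 3·3^(j + 1) = 3·(3·3^j) ≥ 3·(37j^5).
Also, for j ≥ 15 we have 3·(37j^5) ≥ 37(j+1)^5, since 3 ≥ (1 + 1/j)^5 for all j ≥ 15.
Combining, 3·3^(j + 1) ≥ 37(j+1)^5.
By induction, the statement is established for all r ≥ 15.
Hence the smallest such N is 15.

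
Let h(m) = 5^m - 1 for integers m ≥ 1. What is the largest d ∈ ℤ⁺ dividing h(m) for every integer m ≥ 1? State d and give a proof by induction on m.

d = 4

Computing the first values: h(1) = 4 and h(2) = 24; gcd(4, 24) = 4, so d ≤ 4.
We prove 4 | 5^m - 1 for all m ≥ 1 by induction on m.
Base step (m = 1): h(1) = 4 = 4·(1), so 4 | h(1).
Suppose the result is true for m = k, i.e. 4 | h(k). Then
5^{k+1} − 1^{k+1} = 5·5^k − 1·1^k = 5·(5^k − 1^k) + (4)·1^k. The first term is divisible by 4 by the inductive hypothesis, and the second term (4)·1^k is divisible by 4 since 4 | 4. Hence 4 | h(k+1).
Hence, by induction on m, the claim holds for every m ≥ 1.
Therefore the largest such d is 4.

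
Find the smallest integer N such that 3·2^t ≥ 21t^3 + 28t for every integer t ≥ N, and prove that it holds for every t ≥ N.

At t = 14: 49152 < 58016, so the inequality fails and N ≥ 15. We prove 3·2^t ≥ 21t^3 + 28t for all t ≥ 15.
When t = 15: 3·2^t = 98304 and 21t^3 + 28t = 71295, so 98304 ≥ 71295.
Suppose the result is true for t = p, so 3·2^p ≥ 21p^3 + 28p.
Then 3·2^(p + 1) = 2·(3·2^p) ≥ 2·(21p^3 + 28p).
Also, for p ≥ 15 we have 2·(21p^3 + 28p) ≥ 21(p+1)^3 + 28(p+1), since 2·(21p^3 + 28p) − (21(p+1)^3 + 28(p+1)) = 21p^3 - 63p^2 - 35p - 49, which is nonnegative for all p ≥ 15.
Combining, 3·2^(p + 1) ≥ 21(p+1)^3 + 28(p+1).
Hence, by induction on t, the claim holds for every t ≥ 15.
Hence the smallest such N is 15.

N = 15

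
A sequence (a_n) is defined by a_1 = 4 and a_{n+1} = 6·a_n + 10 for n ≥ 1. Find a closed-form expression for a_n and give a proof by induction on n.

a_n = 6^n - 2

Computing the first terms: a_1 = 4, a_2 = 34, a_3 = 214. This suggests a_n = 6^n - 2.
Base step (n = 1): the formula gives 4 = 4 = a_1.
Inductive step: suppose the statement holds for some p ≥ 1, so a_p = 6^p - 2.
Then a_{p+1} = 6·a_p + 10 = 6·(6^p - 2) + 10 = 6^(p + 1) - 2,
which is the claimed formula at n = p+1.
Hence, by induction on n, the claim holds for every n ≥ 1.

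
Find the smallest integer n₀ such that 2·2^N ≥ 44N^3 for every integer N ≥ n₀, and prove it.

n₀ = 17

At N = 16: 131072 < 180224, so the inequality fails and n₀ ≥ 17. We prove 2·2^N ≥ 44N^3 for all N ≥ 17.
Base step (N = 17): 2·2^N = 262144 and 44N^3 = 216172, so 262144 ≥ 216172.
Inductive step: assume the claim holds for N = m, so 2·2^m ≥ 44m^3.
Then 2·2^(m + 1) = 2·(2·2^m) ≥ 2·(44m^3).
Also, for m ≥ 17 we have 2·(44m^3) ≥ 44(m+1)^3, since 2 ≥ (1 + 1/m)^3 for all m ≥ 17.
Combining, 2·2^(m + 1) ≥ 44(m+1)^3.
This completes the induction.
Hence the smallest such n₀ is 17.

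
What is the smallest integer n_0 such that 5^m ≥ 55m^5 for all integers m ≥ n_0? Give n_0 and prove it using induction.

n_0 = 10

At m = 9: 1953125 < 3247695, so the inequality fails and n_0 ≥ 10. We prove 5^m ≥ 55m^5 for all m ≥ 10.
For the base case m = 10: 5^m = 9765625 and 55m^5 = 5500000, so 9765625 ≥ 5500000.
Suppose the result is true for m = j, so 5^j ≥ 55j^5.
Then 5^(j + 1) = 5·(5^j) ≥ 5·(55j^5).
Also, for j ≥ 10 we have 5·(55j^5) ≥ 55(j+1)^5, since 5 ≥ (1 + 1/j)^5 for all j ≥ 10.
Combining, 5^(j + 1) ≥ 55(j+1)^5.
By induction, the statement is established for all m ≥ 10.
Hence the smallest such n_0 is 10.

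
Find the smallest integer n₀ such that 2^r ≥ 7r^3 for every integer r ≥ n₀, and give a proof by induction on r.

n₀ = 15

At r = 14: 16384 < 19208, so the inequality fails and n₀ ≥ 15. We prove 2^r ≥ 7r^3 for all r ≥ 15.
Base case (r = 15): 2^r = 32768 and 7r^3 = 23625, so 32768 ≥ 23625.
Inductive step: assume the claim holds for r = j, so 2^j ≥ 7j^3.
Then 2^(j + 1) = 2·(2^j) ≥ 2·(7j^3).
Also, for j ≥ 15 we have 2·(7j^3) ≥ 7(j+1)^3, since 2 ≥ (1 + 1/j)^3 for all j ≥ 15.
Combining, 2^(j + 1) ≥ 7(j+1)^3.
This completes the induction.
Hence the smallest such n₀ is 15.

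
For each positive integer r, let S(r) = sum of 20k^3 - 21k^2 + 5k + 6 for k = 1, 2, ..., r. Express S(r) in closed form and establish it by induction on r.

S(r) = r(5r^3 + 3r^2 - 3r + 5)

We claim S(r) = r(5r^3 + 3r^2 - 3r + 5) for all r ≥ 1.
Base step (r = 1): S(1) = 10, and the closed form gives 10. They agree.
Suppose the result is true for r = k, so S(k) = k(5k^3 + 3k^2 - 3k + 5).
Then S(k+1) = S(k) + (20k^3 + 39k^2 + 23k + 10) = (k(5k^3 + 3k^2 - 3k + 5)) + (20k^3 + 39k^2 + 23k + 10).
Simplifying, S(k+1) = (k + 1)(5k^3 + 18k^2 + 18k + 10) = (k+1)(5(k+1)^3 + 3(k+1)^2 - 3(k+1) + 5),
which is the closed form with r = k+1.
Hence, by induction on r, the claim holds for every r ≥ 1.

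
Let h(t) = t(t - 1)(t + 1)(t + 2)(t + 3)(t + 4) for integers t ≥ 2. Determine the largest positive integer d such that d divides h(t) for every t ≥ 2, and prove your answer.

Computing the first values: h(2) = 720 and h(3) = 5040; gcd(720, 5040) = 720, so d ≤ 720.
We prove 720 | t(t - 1)(t + 1)(t + 2)(t + 3)(t + 4) for all t ≥ 2 by induction on t.
For the base case t = 2: h(2) = 720 = 720·(1), so 720 | h(2).
Inductive step: suppose the statement holds for some m ≥ 2, i.e. 720 | h(m). Then
h(m+1) − h(m) = m·(m+1)·(m+2)·(m+3)·(m+4)·(m+5) − (m-1)·m·(m+1)·(m+2)·(m+3)·(m+4) = m·(m+1)·(m+2)·(m+3)·(m+4)·[(m+5) − (m-1)] = 6·m·(m+1)·(m+2)·(m+3)·(m+4). The product of 5 consecutive integers is divisible by (5)! = 120, so h(m+1) − h(m) is divisible by 6·120 = 720. By the inductive hypothesis 720 | h(m), hence 720 | h(m+1).
By induction, the statement is established for all t ≥ 2.
Therefore the largest such d is 720.

d = 720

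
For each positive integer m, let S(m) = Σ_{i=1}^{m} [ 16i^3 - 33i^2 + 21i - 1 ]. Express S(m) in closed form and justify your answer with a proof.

We claim S(m) = m(4m^3 - 3m^2 - 2m + 4) for all m ≥ 1.
Base case (m = 1): S(1) = 3, and the closed form gives 3. They agree.
Inductive step: assume the claim holds for m = i, so S(i) = i(4i^3 - 3i^2 - 2i + 4).
Then S(i+1) = S(i) + (16i^3 + 15i^2 + 3i + 3) = (i(4i^3 - 3i^2 - 2i + 4)) + (16i^3 + 15i^2 + 3i + 3).
Simplifying, S(i+1) = (i + 1)(4i^3 + 9i^2 + 4i + 3) = (i+1)(4(i+1)^3 - 3(i+1)^2 - 2(i+1) + 4),
which is the closed form with m = i+1.
By induction, the statement is established for all m ≥ 1.

S(m) = m(4m^3 - 3m^2 - 2m + 4)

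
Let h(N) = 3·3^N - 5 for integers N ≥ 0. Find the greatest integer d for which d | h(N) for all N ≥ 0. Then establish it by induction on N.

Computing the first values: h(0) = -2 and h(1) = 4; gcd(-2, 4) = 2, so d ≤ 2.
We prove 2 | 3·3^N - 5 for all N ≥ 0 by induction on N.
For the base case N = 0: h(0) = -2 = 2·(-1), so 2 | h(0).
Inductive step: suppose the statement holds for some j ≥ 0, i.e. 2 | h(j). Then
h(j+1) = 3·3^(j+1) - 5 = 3·(3·3^j - 5) + 10 = 3·h(j) + 10. The first term is divisible by 2 by the inductive hypothesis, and 10 is divisible by 2. Hence 2 | h(j+1).
By the principle of mathematical induction, the result holds for all N ≥ 0.
Therefore the largest such d is 2.

d = 2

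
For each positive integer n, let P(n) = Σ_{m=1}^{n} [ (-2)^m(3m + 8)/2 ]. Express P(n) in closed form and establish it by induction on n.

We claim P(n) = (-2)^n(n + 3) - 3 for all n ≥ 1.
For the base case n = 1: P(1) = -11, and the closed form gives -11. They agree.
Inductive step: assume the claim holds for n = m, so P(m) = (-2)^m(m + 3) - 3.
Then P(m+1) = P(m) + ((-2)^m(-3m - 11)) = ((-2)^m(m + 3) - 3) + ((-2)^m(-3m - 11)).
Simplifying, P(m+1) = -2(-2)^m·m - 8(-2)^m - 3 = (-2)^(m+1)((m+1) + 3) - 3,
which is the closed form with n = m+1.
By the principle of mathematical induction, the result holds for all n ≥ 1.

P(n) = (-2)^n(n + 3) - 3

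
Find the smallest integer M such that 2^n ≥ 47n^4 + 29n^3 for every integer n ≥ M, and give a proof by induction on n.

M = 24

At n = 23: 8388608 < 13505370, so the inequality fails and M ≥ 24. We prove 2^n ≥ 47n^4 + 29n^3 for all n ≥ 24.
For the base case n = 24: 2^n = 16777216 and 47n^4 + 29n^3 = 15994368, so 16777216 ≥ 15994368.
Inductive step: suppose the statement holds for some p ≥ 24, so 2^p ≥ 47p^4 + 29p^3.
Then 2^(p + 1) = 2·(2^p) ≥ 2·(47p^4 + 29p^3).
Also, for p ≥ 24 we have 2·(47p^4 + 29p^3) ≥ 47(p+1)^4 + 29(p+1)^3, since 2·(47p^4 + 29p^3) − (47(p+1)^4 + 29(p+1)^3) = 47p^4 - 159p^3 - 369p^2 - 275p - 76, which is nonnegative for all p ≥ 24.
Combining, 2^(p + 1) ≥ 47(p+1)^4 + 29(p+1)^3.
Hence, by induction on n, the claim holds for every n ≥ 24.
Hence the smallest such M is 24.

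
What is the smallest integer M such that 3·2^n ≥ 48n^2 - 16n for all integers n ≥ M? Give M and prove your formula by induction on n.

M = 11

At n = 10: 3072 < 4640, so the inequality fails and M ≥ 11. We prove 3·2^n ≥ 48n^2 - 16n for all n ≥ 11.
Base case (n = 11): 3·2^n = 6144 and 48n^2 - 16n = 5632, so 6144 ≥ 5632.
Inductive step: suppose the statement holds for some i ≥ 11, so 3·2^i ≥ 48i^2 - 16i.
Then 3·2^(i + 1) = 2·(3·2^i) ≥ 2·(48i^2 - 16i).
Also, for i ≥ 11 we have 2·(48i^2 - 16i) ≥ 48(i+1)^2 - 16(i+1), since 2·(48i^2 - 16i) − (48(i+1)^2 - 16(i+1)) = 48i^2 - 112i - 32, which is nonnegative for all i ≥ 11.
Combining, 3·2^(i + 1) ≥ 48(i+1)^2 - 16(i+1).
Hence, by induction on n, the claim holds for every n ≥ 11.
Hence the smallest such M is 11.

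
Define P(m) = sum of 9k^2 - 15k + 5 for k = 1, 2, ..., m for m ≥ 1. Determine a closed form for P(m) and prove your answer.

P(m) = m(3m^2 - 3m - 1)

We claim P(m) = m(3m^2 - 3m - 1) for all m ≥ 1.
Base case (m = 1): P(1) = -1, and the closed form gives -1. They agree.
Inductive step: suppose the statement holds for some k ≥ 1, so P(k) = k(3k^2 - 3k - 1).
Then P(k+1) = P(k) + (9k^2 + 3k - 1) = (k(3k^2 - 3k - 1)) + (9k^2 + 3k - 1).
Simplifying, P(k+1) = (k + 1)(3k^2 + 3k - 1) = (k+1)(3(k+1)^2 - 3(k+1) - 1),
which is the closed form with m = k+1.
This completes the induction.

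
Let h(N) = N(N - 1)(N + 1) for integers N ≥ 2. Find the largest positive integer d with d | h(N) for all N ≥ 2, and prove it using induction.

d = 6

Computing the first values: h(2) = 6 and h(3) = 24; gcd(6, 24) = 6, so d ≤ 6.
We prove 6 | N(N - 1)(N + 1) for all N ≥ 2 by induction on N.
For the base case N = 2: h(2) = 6 = 6·(1), so 6 | h(2).
Inductive step: suppose the statement holds for some i ≥ 2, i.e. 6 | h(i). Then
h(i+1) − h(i) = i·(i+1)·(i+2) − (i-1)·i·(i+1) = i·(i+1)·[(i+2) − (i-1)] = 3·i·(i+1). The product of 2 consecutive integers is divisible by (2)! = 2, so h(i+1) − h(i) is divisible by 3·2 = 6. By the inductive hypothesis 6 | h(i), hence 6 | h(i+1).
Hence, by induction on N, the claim holds for every N ≥ 2.
Therefore the largest such d is 6.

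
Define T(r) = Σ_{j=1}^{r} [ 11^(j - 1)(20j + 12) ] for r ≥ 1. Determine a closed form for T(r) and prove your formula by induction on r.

We claim T(r) = 11^r(2r + 1) - 1 for all r ≥ 1.
Base step (r = 1): T(1) = 32, and the closed form gives 32. They agree.
Inductive step: assume the claim holds for r = j, so T(j) = 11^j(2j + 1) - 1.
Then T(j+1) = T(j) + (11^j(20j + 32)) = (11^j(2j + 1) - 1) + (11^j(20j + 32)).
Simplifying, T(j+1) = 22·11^j·j + 33·11^j - 1 = 11^(j+1)(2(j+1) + 1) - 1,
which is the closed form with r = j+1.
By the principle of mathematical induction, the result holds for all r ≥ 1.

T(r) = 11^r(2r + 1) - 1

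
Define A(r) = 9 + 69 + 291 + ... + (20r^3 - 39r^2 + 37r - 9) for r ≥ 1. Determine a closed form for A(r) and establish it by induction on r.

We claim A(r) = r(5r^3 - 3r^2 + 4r + 3) for all r ≥ 1.
For the base case r = 1: A(1) = 9, and the closed form gives 9. They agree.
For the inductive step, assume it holds for an arbitrary j ≥ 1, so A(j) = j(5j^3 - 3j^2 + 4j + 3).
Then A(j+1) = A(j) + (20j^3 + 21j^2 + 19j + 9) = (j(5j^3 - 3j^2 + 4j + 3)) + (20j^3 + 21j^2 + 19j + 9).
Simplifying, A(j+1) = (j + 1)(5j^3 + 12j^2 + 13j + 9) = (j+1)(5(j+1)^3 - 3(j+1)^2 + 4(j+1) + 3),
which is the closed form with r = j+1.
Hence, by induction on r, the claim holds for every r ≥ 1.

A(r) = r(5r^3 - 3r^2 + 4r + 3)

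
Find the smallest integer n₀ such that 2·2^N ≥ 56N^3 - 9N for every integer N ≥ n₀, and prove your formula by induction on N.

n₀ = 18

At N = 17: 262144 < 274975, so the inequality fails and n₀ ≥ 18. We prove 2·2^N ≥ 56N^3 - 9N for all N ≥ 18.
For the base case N = 18: 2·2^N = 524288 and 56N^3 - 9N = 326430, so 524288 ≥ 326430.
For the inductive step, assume it holds for an arbitrary p ≥ 18, so 2·2^p ≥ 56p^3 - 9p.
Then 2·2^(p + 1) = 2·(2·2^p) ≥ 2·(56p^3 - 9p).
Also, for p ≥ 18 we have 2·(56p^3 - 9p) ≥ 56(p+1)^3 - 9(p+1), since 2·(56p^3 - 9p) − (56(p+1)^3 - 9(p+1)) = 56p^3 - 168p^2 - 177p - 47, which is nonnegative for all p ≥ 18.
Combining, 2·2^(p + 1) ≥ 56(p+1)^3 - 9(p+1).
Hence, by induction on N, the claim holds for every N ≥ 18.
Hence the smallest such n₀ is 18.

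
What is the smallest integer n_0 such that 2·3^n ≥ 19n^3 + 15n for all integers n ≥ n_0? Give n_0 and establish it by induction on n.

n_0 = 8

At n = 7: 4374 < 6622, so the inequality fails and n_0 ≥ 8. We prove 2·3^n ≥ 19n^3 + 15n for all n ≥ 8.
Base case (n = 8): 2·3^n = 13122 and 19n^3 + 15n = 9848, so 13122 ≥ 9848.
Inductive step: suppose the statement holds for some k ≥ 8, so 2·3^k ≥ 19k^3 + 15k.
Then 2·3^(k + 1) = 3·(2·3^k) ≥ 3·(19k^3 + 15k).
Also, for k ≥ 8 we have 3·(19k^3 + 15k) ≥ 19(k+1)^3 + 15(k+1), since 3·(19k^3 + 15k) − (19(k+1)^3 + 15(k+1)) = 38k^3 - 57k^2 - 27k - 34, which is nonnegative for all k ≥ 8.
Combining, 2·3^(k + 1) ≥ 19(k+1)^3 + 15(k+1).
This completes the induction.
Hence the smallest such n_0 is 8.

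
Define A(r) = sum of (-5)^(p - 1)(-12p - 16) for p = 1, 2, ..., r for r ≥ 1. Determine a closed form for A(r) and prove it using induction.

We claim A(r) = (-5)^r(2r + 3) - 3 for all r ≥ 1.
When r = 1: A(1) = -28, and the closed form gives -28. They agree.
For the inductive step, assume it holds for an arbitrary p ≥ 1, so A(p) = (-5)^p(2p + 3) - 3.
Then A(p+1) = A(p) + ((-5)^p(-12p - 28)) = ((-5)^p(2p + 3) - 3) + ((-5)^p(-12p - 28)).
Simplifying, A(p+1) = -10(-5)^p·p - 25(-5)^p - 3 = (-5)^(p+1)(2(p+1) + 3) - 3,
which is the closed form with r = p+1.
This completes the induction.

A(r) = (-5)^r(2r + 3) - 3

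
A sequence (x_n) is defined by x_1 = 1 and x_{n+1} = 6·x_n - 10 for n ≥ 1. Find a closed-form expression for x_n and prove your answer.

Computing the first terms: x_1 = 1, x_2 = -4, x_3 = -34. This suggests x_n = -6^(n - 1) + 2.
Base step (n = 1): the formula gives 1 = 1 = x_1.
Suppose the result is true for n = m, so x_m = -6^(m - 1) + 2.
Then x_{m+1} = 6·x_m - 10 = 6·(-6^(m - 1) + 2) - 10 = -6^m + 2 = -6^((m+1) - 1) + 2,
which is the claimed formula at n = m+1.
This completes the induction.

x_n = -6^(n - 1) + 2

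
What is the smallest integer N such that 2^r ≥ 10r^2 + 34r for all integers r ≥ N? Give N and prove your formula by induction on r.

At r = 10: 1024 < 1340, so the inequality fails and N ≥ 11. We prove 2^r ≥ 10r^2 + 34r for all r ≥ 11.
Base step (r = 11): 2^r = 2048 and 10r^2 + 34r = 1584, so 2048 ≥ 1584.
For the inductive step, assume it holds for an arbitrary k ≥ 11, so 2^k ≥ 10k^2 + 34k.
Then 2^(k + 1) = 2·(2^k) ≥ 2·(10k^2 + 34k).
Also, for k ≥ 11 we have 2·(10k^2 + 34k) ≥ 10(k+1)^2 + 34(k+1), since 2·(10k^2 + 34k) − (10(k+1)^2 + 34(k+1)) = 10k^2 + 14k - 44, which is nonnegative for all k ≥ 11.
Combining, 2^(k + 1) ≥ 10(k+1)^2 + 34(k+1).
By the principle of mathematical induction, the result holds for all r ≥ 11.
Hence the smallest such N is 11.

N = 11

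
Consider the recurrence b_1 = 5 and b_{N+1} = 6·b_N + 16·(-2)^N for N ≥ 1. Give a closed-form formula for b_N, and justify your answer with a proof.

Computing the first terms: b_1 = 5, b_2 = -2, b_3 = 52. This suggests b_N = (-2)^(N + 1) + 6^(N - 1).
Base step (N = 1): the formula gives 5 = 5 = b_1.
For the inductive step, assume it holds for an arbitrary r ≥ 1, so b_r = (-2)^(r + 1) + 6^(r - 1).
Then b_{r+1} = 6·b_r + 16·(-2)^r = 6·((-2)^(r + 1) + 6^(r - 1)) + 16·(-2)^r = (-2)^(r + 2) + 6^r = (-2)^((r+1) + 1) + 6^((r+1) - 1),
which is the claimed formula at N = r+1.
Hence, by induction on N, the claim holds for every N ≥ 1.

b_N = (-2)^(N + 1) + 6^(N - 1)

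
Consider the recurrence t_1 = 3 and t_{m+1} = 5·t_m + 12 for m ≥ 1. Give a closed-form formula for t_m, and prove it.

Computing the first terms: t_1 = 3, t_2 = 27, t_3 = 147. This suggests t_m = 6·5^(m - 1) - 3.
For the base case m = 1: the formula gives 3 = 3 = t_1.
Inductive step: suppose the statement holds for some p ≥ 1, so t_p = 6·5^(p - 1) - 3.
Then t_{p+1} = 5·t_p + 12 = 5·(6·5^(p - 1) - 3) + 12 = 6·5^p - 3 = 6·5^((p+1) - 1) - 3,
which is the claimed formula at m = p+1.
Hence, by induction on m, the claim holds for every m ≥ 1.

t_m = 6·5^(m - 1) - 3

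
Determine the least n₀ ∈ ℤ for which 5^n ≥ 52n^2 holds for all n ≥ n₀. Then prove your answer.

At n = 4: 625 < 832, so the inequality fails and n₀ ≥ 5. We prove 5^n ≥ 52n^2 for all n ≥ 5.
Base step (n = 5): 5^n = 3125 and 52n^2 = 1300, so 3125 ≥ 1300.
Inductive step: suppose the statement holds for some r ≥ 5, so 5^r ≥ 52r^2.
Then 5^(r + 1) = 5·(5^r) ≥ 5·(52r^2).
Also, for r ≥ 5 we have 5·(52r^2) ≥ 52(r+1)^2, since 5 ≥ (1 + 1/r)^2 for all r ≥ 5.
Combining, 5^(r + 1) ≥ 52(r+1)^2.
Hence, by induction on n, the claim holds for every n ≥ 5.
Hence the smallest such n₀ is 5.

n₀ = 5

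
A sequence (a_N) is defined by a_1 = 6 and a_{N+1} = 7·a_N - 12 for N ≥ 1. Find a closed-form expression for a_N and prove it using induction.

a_N = 4·7^(N - 1) + 2

Computing the first terms: a_1 = 6, a_2 = 30, a_3 = 198. This suggests a_N = 4·7^(N - 1) + 2.
When N = 1: the formula gives 6 = 6 = a_1.
Inductive step: assume the claim holds for N = p, so a_p = 4·7^(p - 1) + 2.
Then a_{p+1} = 7·a_p - 12 = 7·(4·7^(p - 1) + 2) - 12 = 4·7^p + 2 = 4·7^((p+1) - 1) + 2,
which is the claimed formula at N = p+1.
By the principle of mathematical induction, the result holds for all N ≥ 1.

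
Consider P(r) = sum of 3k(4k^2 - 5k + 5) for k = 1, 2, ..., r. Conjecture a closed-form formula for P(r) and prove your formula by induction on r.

We claim P(r) = r(r + 1)(3r^2 - 2r + 5) for all r ≥ 1.
When r = 1: P(1) = 12, and the closed form gives 12. They agree.
Inductive step: suppose the statement holds for some k ≥ 1, so P(k) = k(3k^3 + k^2 + 3k + 5).
Then P(k+1) = P(k) + (12k^3 + 21k^2 + 21k + 12) = (k(3k^3 + k^2 + 3k + 5)) + (12k^3 + 21k^2 + 21k + 12).
Simplifying, P(k+1) = (k + 1)(k + 2)(3k^2 + 4k + 6) = (k+1)((k+1) + 1)(3(k+1)^2 - 2(k+1) + 5),
which is the closed form with r = k+1.
This completes the induction.

P(r) = r(r + 1)(3r^2 - 2r + 5)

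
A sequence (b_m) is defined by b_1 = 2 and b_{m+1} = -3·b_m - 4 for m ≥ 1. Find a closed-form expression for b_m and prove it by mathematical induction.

b_m = -(-3)^m - 1

Computing the first terms: b_1 = 2, b_2 = -10, b_3 = 26. This suggests b_m = -(-3)^m - 1.
Base case (m = 1): the formula gives 2 = 2 = b_1.
Suppose the result is true for m = r, so b_r = -(-3)^r - 1.
Then b_{r+1} = -3·b_r - 4 = -3·(-(-3)^r - 1) - 4 = -(-3)^(r + 1) - 1,
which is the claimed formula at m = r+1.
By the principle of mathematical induction, the result holds for all m ≥ 1.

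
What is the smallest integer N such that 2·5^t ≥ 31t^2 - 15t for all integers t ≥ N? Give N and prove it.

At t = 2: 50 < 94, so the inequality fails and N ≥ 3. We prove 2·5^t ≥ 31t^2 - 15t for all t ≥ 3.
When t = 3: 2·5^t = 250 and 31t^2 - 15t = 234, so 250 ≥ 234.
Suppose the result is true for t = m, so 2·5^m ≥ 31m^2 - 15m.
Then 2·5^(m + 1) = 5·(2·5^m) ≥ 5·(31m^2 - 15m).
Also, for m ≥ 3 we have 5·(31m^2 - 15m) ≥ 31(m+1)^2 - 15(m+1), since 5·(31m^2 - 15m) − (31(m+1)^2 - 15(m+1)) = 124m^2 - 122m - 16, which is nonnegative for all m ≥ 3.
Combining, 2·5^(m + 1) ≥ 31(m+1)^2 - 15(m+1).
By induction, the statement is established for all t ≥ 3.
Hence the smallest such N is 3.

N = 3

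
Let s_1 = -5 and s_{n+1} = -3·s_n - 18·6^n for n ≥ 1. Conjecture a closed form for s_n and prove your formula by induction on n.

Computing the first terms: s_1 = -5, s_2 = -93, s_3 = -369. This suggests s_n = 7(-3)^(n - 1) - 2·6^n.
Base case (n = 1): the formula gives -5 = -5 = s_1.
Inductive step: suppose the statement holds for some p ≥ 1, so s_p = 7(-3)^(p - 1) - 2·6^p.
Then s_{p+1} = -3·s_p - 18·6^p = -3·(7(-3)^(p - 1) - 2·6^p) - 18·6^p = 7(-3)^p - 2·6^(p + 1) = 7(-3)^((p+1) - 1) - 2·6^(p+1),
which is the claimed formula at n = p+1.
This completes the induction.

s_n = 7(-3)^(n - 1) - 2·6^n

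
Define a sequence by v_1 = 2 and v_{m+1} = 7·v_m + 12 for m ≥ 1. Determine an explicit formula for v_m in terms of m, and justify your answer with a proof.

Computing the first terms: v_1 = 2, v_2 = 26, v_3 = 194. This suggests v_m = 4·7^(m - 1) - 2.
For the base case m = 1: the formula gives 2 = 2 = v_1.
Inductive step: assume the claim holds for m = i, so v_i = 4·7^(i - 1) - 2.
Then v_{i+1} = 7·v_i + 12 = 7·(4·7^(i - 1) - 2) + 12 = 4·7^i - 2 = 4·7^((i+1) - 1) - 2,
which is the claimed formula at m = i+1.
By induction, the statement is established for all m ≥ 1.

v_m = 4·7^(m - 1) - 2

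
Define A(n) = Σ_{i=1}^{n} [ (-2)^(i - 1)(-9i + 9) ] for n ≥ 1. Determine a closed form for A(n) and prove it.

A(n) = (-2)^n(3n - 2) + 2

We claim A(n) = (-2)^n(3n - 2) + 2 for all n ≥ 1.
Base step (n = 1): A(1) = 0, and the closed form gives 0. They agree.
Inductive step: suppose the statement holds for some i ≥ 1, so A(i) = (-2)^i(3i - 2) + 2.
Then A(i+1) = A(i) + (-9(-2)^i·i) = ((-2)^i(3i - 2) + 2) + (-9(-2)^i·i).
Simplifying, A(i+1) = -6(-2)^i·i - 2(-2)^i + 2 = (-2)^(i+1)(3(i+1) - 2) + 2,
which is the closed form with n = i+1.
This completes the induction.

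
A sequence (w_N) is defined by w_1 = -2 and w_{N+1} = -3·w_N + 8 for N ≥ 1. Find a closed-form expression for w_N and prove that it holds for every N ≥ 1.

w_N = -4(-3)^(N - 1) + 2

Computing the first terms: w_1 = -2, w_2 = 14, w_3 = -34. This suggests w_N = -4(-3)^(N - 1) + 2.
Base step (N = 1): the formula gives -2 = -2 = w_1.
Inductive step: suppose the statement holds for some k ≥ 1, so w_k = -4(-3)^(k - 1) + 2.
Then w_{k+1} = -3·w_k + 8 = -3·(-4(-3)^(k - 1) + 2) + 8 = -4(-3)^k + 2 = -4(-3)^((k+1) - 1) + 2,
which is the claimed formula at N = k+1.
By the principle of mathematical induction, the result holds for all N ≥ 1.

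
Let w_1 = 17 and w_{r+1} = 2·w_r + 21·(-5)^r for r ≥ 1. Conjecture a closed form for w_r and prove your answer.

Computing the first terms: w_1 = 17, w_2 = -71, w_3 = 383. This suggests w_r = -3(-5)^r + 2^r.
When r = 1: the formula gives 17 = 17 = w_1.
Inductive step: suppose the statement holds for some j ≥ 1, so w_j = -3(-5)^j + 2^j.
Then w_{j+1} = 2·w_j + 21·(-5)^j = 2·(-3(-5)^j + 2^j) + 21·(-5)^j = -3(-5)^(j + 1) + 2^(j + 1),
which is the claimed formula at r = j+1.
By the principle of mathematical induction, the result holds for all r ≥ 1.

w_r = -3(-5)^r + 2^r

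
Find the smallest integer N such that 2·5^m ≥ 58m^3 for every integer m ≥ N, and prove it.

At m = 5: 6250 < 7250, so the inequality fails and N ≥ 6. We prove 2·5^m ≥ 58m^3 for all m ≥ 6.
For the base case m = 6: 2·5^m = 31250 and 58m^3 = 12528, so 31250 ≥ 12528.
For the inductive step, assume it holds for an arbitrary j ≥ 6, so 2·5^j ≥ 58j^3.
Then 2·5^(j + 1) = 5·(2·5^j) ≥ 5·(58j^3).
Also, for j ≥ 6 we have 5·(58j^3) ≥ 58(j+1)^3, since 5 ≥ (1 + 1/j)^3 for all j ≥ 6.
Combining, 2·5^(j + 1) ≥ 58(j+1)^3.
By the principle of mathematical induction, the result holds for all m ≥ 6.
Hence the smallest such N is 6.

N = 6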